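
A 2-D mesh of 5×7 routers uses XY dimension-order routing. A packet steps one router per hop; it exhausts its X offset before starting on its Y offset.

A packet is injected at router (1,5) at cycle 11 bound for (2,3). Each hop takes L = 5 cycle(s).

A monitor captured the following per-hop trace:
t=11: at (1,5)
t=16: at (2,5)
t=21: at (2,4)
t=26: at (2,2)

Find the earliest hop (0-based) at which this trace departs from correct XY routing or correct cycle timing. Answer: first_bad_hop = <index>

first_bad_hop = 3

[1] (+1,+0) / 5c ⇒ ok
[2] (+0,-1) / 5c ⇒ ok
[3] (+0,-2) / 5c ⇒ BAD: non-unit step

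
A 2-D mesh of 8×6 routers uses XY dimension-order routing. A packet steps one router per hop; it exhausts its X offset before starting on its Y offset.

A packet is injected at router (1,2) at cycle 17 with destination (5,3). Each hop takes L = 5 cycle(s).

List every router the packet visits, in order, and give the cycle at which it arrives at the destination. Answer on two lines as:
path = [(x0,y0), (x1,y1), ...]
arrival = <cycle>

#0 — 1,2 | c17
#1 — 2,2 | c22 | E
#2 — 3,2 | c27 | E
#3 — 4,2 | c32 | E
#4 — 5,2 | c37 | E
#5 — 5,3 | c42 | N

path = [(1,2), (2,2), (3,2), (4,2), (5,2), (5,3)]
arrival = 42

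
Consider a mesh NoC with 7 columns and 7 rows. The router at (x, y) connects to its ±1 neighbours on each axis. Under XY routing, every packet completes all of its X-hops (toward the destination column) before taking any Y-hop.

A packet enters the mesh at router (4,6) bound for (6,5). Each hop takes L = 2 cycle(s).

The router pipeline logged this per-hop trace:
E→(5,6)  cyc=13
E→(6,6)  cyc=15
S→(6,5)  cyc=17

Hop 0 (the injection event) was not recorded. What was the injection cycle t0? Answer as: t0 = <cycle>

Hop 1 reached at cycle 13; hop k is at t0 + k·L.
So t0 = 13 − 1·2 = 11.

t0 = 11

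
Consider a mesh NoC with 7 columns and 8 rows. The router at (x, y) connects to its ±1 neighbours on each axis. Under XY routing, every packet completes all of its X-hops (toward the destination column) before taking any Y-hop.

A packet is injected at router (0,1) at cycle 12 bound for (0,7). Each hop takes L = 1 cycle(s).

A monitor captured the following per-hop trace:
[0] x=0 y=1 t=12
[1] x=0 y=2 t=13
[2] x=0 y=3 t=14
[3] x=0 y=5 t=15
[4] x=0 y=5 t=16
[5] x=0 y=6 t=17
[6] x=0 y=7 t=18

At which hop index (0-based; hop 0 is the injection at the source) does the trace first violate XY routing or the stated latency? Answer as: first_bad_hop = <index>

hop 1: step (+0,+1), +1 cyc — ok
hop 2: step (+0,+1), +1 cyc — ok
hop 3: step (+0,+2), +1 cyc — BAD: non-unit step

first_bad_hop = 3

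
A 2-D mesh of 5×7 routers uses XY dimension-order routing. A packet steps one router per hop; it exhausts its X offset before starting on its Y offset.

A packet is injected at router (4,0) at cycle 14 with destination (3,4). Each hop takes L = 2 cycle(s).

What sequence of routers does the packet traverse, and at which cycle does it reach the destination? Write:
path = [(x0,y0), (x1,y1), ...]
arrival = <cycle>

[0] x=4 y=0 t=14
[1] x=3 y=0 t=16 →W
[2] x=3 y=1 t=18 →N
[3] x=3 y=2 t=20 →N
[4] x=3 y=3 t=22 →N
[5] x=3 y=4 t=24 →N

path = [(4,0), (3,0), (3,1), (3,2), (3,3), (3,4)]
arrival = 24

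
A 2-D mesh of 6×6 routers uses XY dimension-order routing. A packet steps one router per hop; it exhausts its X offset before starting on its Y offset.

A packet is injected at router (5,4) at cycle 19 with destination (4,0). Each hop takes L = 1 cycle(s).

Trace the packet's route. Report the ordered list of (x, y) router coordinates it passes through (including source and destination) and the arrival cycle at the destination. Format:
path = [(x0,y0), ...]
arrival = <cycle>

path = [(5,4), (4,4), (4,3), (4,2), (4,1), (4,0)]
arrival = 24

src (5,4)  cyc=19
W→(4,4)  cyc=20
S→(4,3)  cyc=21
S→(4,2)  cyc=22
S→(4,1)  cyc=23
S→(4,0)  cyc=24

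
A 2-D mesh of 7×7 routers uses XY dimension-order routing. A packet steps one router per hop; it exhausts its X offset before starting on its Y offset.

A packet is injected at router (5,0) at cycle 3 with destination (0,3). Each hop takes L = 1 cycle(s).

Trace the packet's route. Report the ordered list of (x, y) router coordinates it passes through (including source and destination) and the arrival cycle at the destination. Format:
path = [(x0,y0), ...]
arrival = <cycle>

path = [(5,0), (4,0), (3,0), (2,0), (1,0), (0,0), (0,1), (0,2), (0,3)]
arrival = 11

#0 — 5,0 | c3
#1 — 4,0 | c4 | W
#2 — 3,0 | c5 | W
#3 — 2,0 | c6 | W
#4 — 1,0 | c7 | W
#5 — 0,0 | c8 | W
#6 — 0,1 | c9 | N
#7 — 0,2 | c10 | N
#8 — 0,3 | c11 | N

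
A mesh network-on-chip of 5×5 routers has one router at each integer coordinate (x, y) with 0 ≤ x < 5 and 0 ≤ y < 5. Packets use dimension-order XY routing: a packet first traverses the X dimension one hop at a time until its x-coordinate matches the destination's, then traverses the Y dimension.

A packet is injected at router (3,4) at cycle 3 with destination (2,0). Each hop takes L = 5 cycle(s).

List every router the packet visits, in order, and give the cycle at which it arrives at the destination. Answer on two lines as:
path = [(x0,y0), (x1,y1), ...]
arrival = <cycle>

path = [(3,4), (2,4), (2,3), (2,2), (2,1), (2,0)]
arrival = 28

src (3,4)  cyc=3
W→(2,4)  cyc=8
S→(2,3)  cyc=13
S→(2,2)  cyc=18
S→(2,1)  cyc=23
S→(2,0)  cyc=28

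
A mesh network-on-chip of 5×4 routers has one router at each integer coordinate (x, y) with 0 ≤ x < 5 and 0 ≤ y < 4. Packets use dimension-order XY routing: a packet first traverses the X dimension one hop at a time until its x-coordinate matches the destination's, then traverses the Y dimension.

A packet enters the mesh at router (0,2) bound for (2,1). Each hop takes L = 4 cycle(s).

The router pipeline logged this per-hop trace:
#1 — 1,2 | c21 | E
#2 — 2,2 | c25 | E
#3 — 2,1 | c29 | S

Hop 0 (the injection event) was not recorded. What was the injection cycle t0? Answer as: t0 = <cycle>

t0 = 17

The first recorded entry is hop 1 at cycle 21.
t0 = cyc[1] − L = 21 − 4 = 17.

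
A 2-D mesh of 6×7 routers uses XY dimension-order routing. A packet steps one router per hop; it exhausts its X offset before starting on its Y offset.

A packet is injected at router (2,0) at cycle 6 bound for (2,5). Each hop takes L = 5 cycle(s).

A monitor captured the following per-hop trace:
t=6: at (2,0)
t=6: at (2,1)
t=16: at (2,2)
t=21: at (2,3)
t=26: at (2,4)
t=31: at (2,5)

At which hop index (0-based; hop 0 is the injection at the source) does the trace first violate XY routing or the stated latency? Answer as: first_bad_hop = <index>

hop 1: step (+0,+1), +0 cyc — BAD: Δcyc=0≠L

first_bad_hop = 1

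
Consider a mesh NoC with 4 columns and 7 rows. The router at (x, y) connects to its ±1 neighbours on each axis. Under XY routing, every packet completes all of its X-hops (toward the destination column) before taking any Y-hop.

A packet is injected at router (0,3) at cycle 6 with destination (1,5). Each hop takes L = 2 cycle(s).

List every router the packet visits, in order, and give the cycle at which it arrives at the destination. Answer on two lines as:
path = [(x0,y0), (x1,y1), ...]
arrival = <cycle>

  0. router=(0,3) cycle=6 (inject)
  1. router=(1,3) cycle=8 dir=E
  2. router=(1,4) cycle=10 dir=N
  3. router=(1,5) cycle=12 dir=N

path = [(0,3), (1,3), (1,4), (1,5)]
arrival = 12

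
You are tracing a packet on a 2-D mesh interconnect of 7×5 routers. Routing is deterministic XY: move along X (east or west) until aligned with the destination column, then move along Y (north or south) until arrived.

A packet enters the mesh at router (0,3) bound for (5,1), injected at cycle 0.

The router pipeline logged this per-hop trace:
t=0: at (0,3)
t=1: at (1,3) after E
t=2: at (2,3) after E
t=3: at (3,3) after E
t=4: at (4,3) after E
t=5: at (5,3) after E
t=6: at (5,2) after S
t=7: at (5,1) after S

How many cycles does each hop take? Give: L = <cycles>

cyc[1] − cyc[0] = 1 − 0 = 1.
Each hop adds L, hence L = 1.

L = 1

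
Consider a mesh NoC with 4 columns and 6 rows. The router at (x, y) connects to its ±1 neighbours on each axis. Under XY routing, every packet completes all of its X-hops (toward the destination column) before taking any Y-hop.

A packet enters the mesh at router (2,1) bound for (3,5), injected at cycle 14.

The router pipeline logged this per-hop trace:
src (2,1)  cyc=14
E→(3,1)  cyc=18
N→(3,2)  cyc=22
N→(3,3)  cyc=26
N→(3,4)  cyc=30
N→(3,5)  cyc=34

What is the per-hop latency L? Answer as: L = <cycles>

L = 4

cyc[1] − cyc[0] = 18 − 14 = 4.
Each hop adds L, hence L = 4.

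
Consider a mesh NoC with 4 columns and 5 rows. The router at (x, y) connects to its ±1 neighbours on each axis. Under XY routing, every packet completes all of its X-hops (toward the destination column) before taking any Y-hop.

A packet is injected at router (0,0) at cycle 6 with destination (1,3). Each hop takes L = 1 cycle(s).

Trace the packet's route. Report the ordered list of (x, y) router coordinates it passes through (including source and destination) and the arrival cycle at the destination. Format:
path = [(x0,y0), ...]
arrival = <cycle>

path = [(0,0), (1,0), (1,1), (1,2), (1,3)]
arrival = 10

t=6: at (0,0)
t=7: at (1,0) after E
t=8: at (1,1) after N
t=9: at (1,2) after N
t=10: at (1,3) after N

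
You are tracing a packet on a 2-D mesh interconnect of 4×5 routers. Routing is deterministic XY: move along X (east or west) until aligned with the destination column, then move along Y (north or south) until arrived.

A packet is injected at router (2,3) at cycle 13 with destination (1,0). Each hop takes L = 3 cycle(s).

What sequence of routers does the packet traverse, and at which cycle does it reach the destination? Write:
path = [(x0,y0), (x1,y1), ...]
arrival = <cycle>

#0 — 2,3 | c13
#1 — 1,3 | c16 | W
#2 — 1,2 | c19 | S
#3 — 1,1 | c22 | S
#4 — 1,0 | c25 | S

path = [(2,3), (1,3), (1,2), (1,1), (1,0)]
arrival = 25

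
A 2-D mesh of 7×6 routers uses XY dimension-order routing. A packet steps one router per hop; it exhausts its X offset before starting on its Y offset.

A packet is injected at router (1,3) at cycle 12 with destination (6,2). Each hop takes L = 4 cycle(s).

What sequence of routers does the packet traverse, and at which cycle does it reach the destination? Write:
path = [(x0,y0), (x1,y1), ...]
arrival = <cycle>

  0. router=(1,3) cycle=12 (inject)
  1. router=(2,3) cycle=16 dir=E
  2. router=(3,3) cycle=20 dir=E
  3. router=(4,3) cycle=24 dir=E
  4. router=(5,3) cycle=28 dir=E
  5. router=(6,3) cycle=32 dir=E
  6. router=(6,2) cycle=36 dir=S

path = [(1,3), (2,3), (3,3), (4,3), (5,3), (6,3), (6,2)]
arrival = 36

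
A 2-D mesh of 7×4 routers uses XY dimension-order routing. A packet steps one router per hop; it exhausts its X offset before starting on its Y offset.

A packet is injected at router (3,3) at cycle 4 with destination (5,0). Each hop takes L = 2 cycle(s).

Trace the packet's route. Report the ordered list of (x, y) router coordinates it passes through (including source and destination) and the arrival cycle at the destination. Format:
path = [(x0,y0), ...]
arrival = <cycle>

path = [(3,3), (4,3), (5,3), (5,2), (5,1), (5,0)]
arrival = 14

  0. router=(3,3) cycle=4 (inject)
  1. router=(4,3) cycle=6 dir=E
  2. router=(5,3) cycle=8 dir=E
  3. router=(5,2) cycle=10 dir=S
  4. router=(5,1) cycle=12 dir=S
  5. router=(5,0) cycle=14 dir=S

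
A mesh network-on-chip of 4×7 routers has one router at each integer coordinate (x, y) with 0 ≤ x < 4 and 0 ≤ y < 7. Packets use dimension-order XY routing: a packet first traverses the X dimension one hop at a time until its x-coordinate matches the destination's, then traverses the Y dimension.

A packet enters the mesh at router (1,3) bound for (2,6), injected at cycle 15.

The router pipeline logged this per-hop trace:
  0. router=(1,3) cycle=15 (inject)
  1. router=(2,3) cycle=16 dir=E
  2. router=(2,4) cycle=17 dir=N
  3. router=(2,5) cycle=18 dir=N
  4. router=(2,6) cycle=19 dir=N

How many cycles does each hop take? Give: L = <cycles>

L = 1

Δcyc across hop 0→1: 16 − 15 = 1.
One hop costs L cycles, so L = 1.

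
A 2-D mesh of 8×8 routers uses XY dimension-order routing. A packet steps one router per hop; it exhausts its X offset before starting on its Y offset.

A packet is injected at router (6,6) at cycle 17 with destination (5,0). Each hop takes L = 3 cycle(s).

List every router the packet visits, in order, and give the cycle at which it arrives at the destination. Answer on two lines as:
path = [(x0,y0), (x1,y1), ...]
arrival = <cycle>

[0] x=6 y=6 t=17
[1] x=5 y=6 t=20 →W
[2] x=5 y=5 t=23 →S
[3] x=5 y=4 t=26 →S
[4] x=5 y=3 t=29 →S
[5] x=5 y=2 t=32 →S
[6] x=5 y=1 t=35 →S
[7] x=5 y=0 t=38 →S

path = [(6,6), (5,6), (5,5), (5,4), (5,3), (5,2), (5,1), (5,0)]
arrival = 38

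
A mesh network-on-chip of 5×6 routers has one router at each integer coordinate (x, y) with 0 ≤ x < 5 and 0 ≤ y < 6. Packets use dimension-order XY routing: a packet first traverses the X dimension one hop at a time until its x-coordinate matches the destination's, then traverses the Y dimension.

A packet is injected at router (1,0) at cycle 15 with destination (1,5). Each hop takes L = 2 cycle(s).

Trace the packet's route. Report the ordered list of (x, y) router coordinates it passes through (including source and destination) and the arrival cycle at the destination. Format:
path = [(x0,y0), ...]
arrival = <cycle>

path = [(1,0), (1,1), (1,2), (1,3), (1,4), (1,5)]
arrival = 25

  0. router=(1,0) cycle=15 (inject)
  1. router=(1,1) cycle=17 dir=N
  2. router=(1,2) cycle=19 dir=N
  3. router=(1,3) cycle=21 dir=N
  4. router=(1,4) cycle=23 dir=N
  5. router=(1,5) cycle=25 dir=N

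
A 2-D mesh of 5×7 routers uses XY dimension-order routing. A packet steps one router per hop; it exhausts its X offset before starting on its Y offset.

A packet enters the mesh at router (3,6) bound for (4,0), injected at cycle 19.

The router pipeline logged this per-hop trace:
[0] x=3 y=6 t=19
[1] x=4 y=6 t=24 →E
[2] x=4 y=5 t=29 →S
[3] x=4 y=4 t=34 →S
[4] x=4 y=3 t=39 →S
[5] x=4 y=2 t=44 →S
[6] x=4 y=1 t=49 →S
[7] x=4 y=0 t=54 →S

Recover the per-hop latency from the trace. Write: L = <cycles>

cyc[1] − cyc[0] = 24 − 19 = 5.
One hop costs L cycles, so L = 5.

L = 5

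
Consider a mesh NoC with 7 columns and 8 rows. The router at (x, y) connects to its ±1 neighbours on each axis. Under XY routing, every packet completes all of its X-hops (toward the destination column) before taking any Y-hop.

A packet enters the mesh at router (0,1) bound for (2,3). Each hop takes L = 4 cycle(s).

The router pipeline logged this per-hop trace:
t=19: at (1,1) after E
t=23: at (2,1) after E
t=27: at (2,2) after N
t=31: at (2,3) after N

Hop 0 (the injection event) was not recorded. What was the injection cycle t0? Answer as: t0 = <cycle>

At hop 1 the cycle is 19; in general cyc_k = t0 + kL.
Subtract one hop: t0 = 19 − 4 = 15.

t0 = 15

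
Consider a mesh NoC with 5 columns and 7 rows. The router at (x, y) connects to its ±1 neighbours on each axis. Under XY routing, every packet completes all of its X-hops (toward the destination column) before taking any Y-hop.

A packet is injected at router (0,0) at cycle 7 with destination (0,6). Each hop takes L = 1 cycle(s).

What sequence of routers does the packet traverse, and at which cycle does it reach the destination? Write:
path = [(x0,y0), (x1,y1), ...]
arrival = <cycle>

path = [(0,0), (0,1), (0,2), (0,3), (0,4), (0,5), (0,6)]
arrival = 13

src (0,0)  cyc=7
N→(0,1)  cyc=8
N→(0,2)  cyc=9
N→(0,3)  cyc=10
N→(0,4)  cyc=11
N→(0,5)  cyc=12
N→(0,6)  cyc=13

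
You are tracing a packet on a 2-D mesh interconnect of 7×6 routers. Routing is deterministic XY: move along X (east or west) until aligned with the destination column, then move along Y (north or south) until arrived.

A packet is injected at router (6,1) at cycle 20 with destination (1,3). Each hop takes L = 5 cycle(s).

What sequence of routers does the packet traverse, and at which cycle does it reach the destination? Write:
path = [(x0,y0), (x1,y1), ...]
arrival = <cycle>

hop 0: (6,1) @ cyc 20
hop 1: (5,1) @ cyc 25  [W]
hop 2: (4,1) @ cyc 30  [W]
hop 3: (3,1) @ cyc 35  [W]
hop 4: (2,1) @ cyc 40  [W]
hop 5: (1,1) @ cyc 45  [W]
hop 6: (1,2) @ cyc 50  [N]
hop 7: (1,3) @ cyc 55  [N]

path = [(6,1), (5,1), (4,1), (3,1), (2,1), (1,1), (1,2), (1,3)]
arrival = 55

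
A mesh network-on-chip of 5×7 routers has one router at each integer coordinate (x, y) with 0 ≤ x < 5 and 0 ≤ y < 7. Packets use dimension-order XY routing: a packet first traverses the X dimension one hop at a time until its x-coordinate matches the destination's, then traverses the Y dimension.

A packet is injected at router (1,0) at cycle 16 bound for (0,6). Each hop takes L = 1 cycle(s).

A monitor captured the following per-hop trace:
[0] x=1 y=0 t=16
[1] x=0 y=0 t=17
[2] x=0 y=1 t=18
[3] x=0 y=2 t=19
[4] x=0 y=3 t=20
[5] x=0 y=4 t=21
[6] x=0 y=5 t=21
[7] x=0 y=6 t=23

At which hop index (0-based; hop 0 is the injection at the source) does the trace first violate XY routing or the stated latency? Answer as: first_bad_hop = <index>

hop 1: step (-1,+0), +1 cyc — ok
hop 2: step (+0,+1), +1 cyc — ok
hop 3: step (+0,+1), +1 cyc — ok
hop 4: step (+0,+1), +1 cyc — ok
hop 5: step (+0,+1), +1 cyc — ok
hop 6: step (+0,+1), +0 cyc — BAD: Δcyc=0≠L

first_bad_hop = 6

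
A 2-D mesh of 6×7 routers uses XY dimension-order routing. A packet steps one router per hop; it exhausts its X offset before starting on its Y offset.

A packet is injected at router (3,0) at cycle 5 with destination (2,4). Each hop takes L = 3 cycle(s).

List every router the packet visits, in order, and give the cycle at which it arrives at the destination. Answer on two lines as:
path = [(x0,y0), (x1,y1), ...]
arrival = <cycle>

#0 — 3,0 | c5
#1 — 2,0 | c8 | W
#2 — 2,1 | c11 | N
#3 — 2,2 | c14 | N
#4 — 2,3 | c17 | N
#5 — 2,4 | c20 | N

path = [(3,0), (2,0), (2,1), (2,2), (2,3), (2,4)]
arrival = 20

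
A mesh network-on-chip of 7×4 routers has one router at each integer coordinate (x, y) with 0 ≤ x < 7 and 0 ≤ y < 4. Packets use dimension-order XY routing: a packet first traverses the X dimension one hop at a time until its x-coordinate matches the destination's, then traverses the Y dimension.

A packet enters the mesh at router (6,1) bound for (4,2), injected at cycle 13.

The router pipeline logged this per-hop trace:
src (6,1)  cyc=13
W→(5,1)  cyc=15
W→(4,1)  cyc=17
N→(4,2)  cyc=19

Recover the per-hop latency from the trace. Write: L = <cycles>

From hop 0 (13) to hop 1 (15): +2 cycles.
That increment is L by definition: L = 2.

L = 2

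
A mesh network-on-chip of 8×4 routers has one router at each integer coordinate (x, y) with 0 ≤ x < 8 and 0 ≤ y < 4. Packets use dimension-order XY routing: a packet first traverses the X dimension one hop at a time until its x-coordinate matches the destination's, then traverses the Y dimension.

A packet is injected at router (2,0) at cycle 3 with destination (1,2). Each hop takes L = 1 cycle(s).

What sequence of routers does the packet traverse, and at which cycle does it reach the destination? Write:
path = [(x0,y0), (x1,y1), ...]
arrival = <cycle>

path = [(2,0), (1,0), (1,1), (1,2)]
arrival = 6

src (2,0)  cyc=3
W→(1,0)  cyc=4
N→(1,1)  cyc=5
N→(1,2)  cyc=6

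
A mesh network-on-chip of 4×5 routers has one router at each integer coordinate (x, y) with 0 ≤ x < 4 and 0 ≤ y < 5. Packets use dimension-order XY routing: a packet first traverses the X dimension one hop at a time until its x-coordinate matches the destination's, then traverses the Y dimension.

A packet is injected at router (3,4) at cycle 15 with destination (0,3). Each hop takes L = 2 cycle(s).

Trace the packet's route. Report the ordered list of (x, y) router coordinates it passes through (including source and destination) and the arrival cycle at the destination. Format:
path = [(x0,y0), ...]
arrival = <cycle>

  0. router=(3,4) cycle=15 (inject)
  1. router=(2,4) cycle=17 dir=W
  2. router=(1,4) cycle=19 dir=W
  3. router=(0,4) cycle=21 dir=W
  4. router=(0,3) cycle=23 dir=S

path = [(3,4), (2,4), (1,4), (0,4), (0,3)]
arrival = 23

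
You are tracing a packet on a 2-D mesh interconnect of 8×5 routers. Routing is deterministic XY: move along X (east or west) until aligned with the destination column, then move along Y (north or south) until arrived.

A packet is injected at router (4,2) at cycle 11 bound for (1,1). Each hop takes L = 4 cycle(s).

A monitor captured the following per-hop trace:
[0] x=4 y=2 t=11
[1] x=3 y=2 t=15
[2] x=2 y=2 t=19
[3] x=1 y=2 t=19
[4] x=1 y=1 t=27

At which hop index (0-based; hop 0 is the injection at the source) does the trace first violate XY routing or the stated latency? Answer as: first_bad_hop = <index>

first_bad_hop = 3

  1: Δx=-1 Δy=+0 Δt=4 [ok]
  2: Δx=-1 Δy=+0 Δt=4 [ok]
  3: Δx=-1 Δy=+0 Δt=0 [BAD: Δcyc=0≠L]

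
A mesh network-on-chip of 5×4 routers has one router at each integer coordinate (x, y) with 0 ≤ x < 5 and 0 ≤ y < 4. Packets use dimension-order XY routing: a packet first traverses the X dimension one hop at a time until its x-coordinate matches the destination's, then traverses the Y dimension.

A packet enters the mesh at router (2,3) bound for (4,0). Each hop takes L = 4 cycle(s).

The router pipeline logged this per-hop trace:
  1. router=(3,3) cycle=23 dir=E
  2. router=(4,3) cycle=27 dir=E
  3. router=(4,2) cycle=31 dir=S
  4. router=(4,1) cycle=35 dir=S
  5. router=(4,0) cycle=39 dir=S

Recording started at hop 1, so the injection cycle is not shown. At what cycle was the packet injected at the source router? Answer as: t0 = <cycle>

t0 = 19

The first recorded entry is hop 1 at cycle 23.
So t0 = 23 − 1·4 = 19.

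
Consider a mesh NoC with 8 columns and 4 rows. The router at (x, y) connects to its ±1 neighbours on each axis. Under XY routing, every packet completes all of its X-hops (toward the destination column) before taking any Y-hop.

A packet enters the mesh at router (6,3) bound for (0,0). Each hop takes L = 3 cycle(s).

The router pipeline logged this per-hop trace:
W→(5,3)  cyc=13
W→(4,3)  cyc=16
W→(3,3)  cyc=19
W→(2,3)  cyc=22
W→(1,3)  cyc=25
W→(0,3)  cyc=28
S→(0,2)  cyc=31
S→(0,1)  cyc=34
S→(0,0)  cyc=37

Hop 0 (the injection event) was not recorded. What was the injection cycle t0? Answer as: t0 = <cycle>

cyc[1] = 13 and cyc[k] = t0 + k·L for every k.
t0 = cyc[1] − L = 13 − 3 = 10.

t0 = 10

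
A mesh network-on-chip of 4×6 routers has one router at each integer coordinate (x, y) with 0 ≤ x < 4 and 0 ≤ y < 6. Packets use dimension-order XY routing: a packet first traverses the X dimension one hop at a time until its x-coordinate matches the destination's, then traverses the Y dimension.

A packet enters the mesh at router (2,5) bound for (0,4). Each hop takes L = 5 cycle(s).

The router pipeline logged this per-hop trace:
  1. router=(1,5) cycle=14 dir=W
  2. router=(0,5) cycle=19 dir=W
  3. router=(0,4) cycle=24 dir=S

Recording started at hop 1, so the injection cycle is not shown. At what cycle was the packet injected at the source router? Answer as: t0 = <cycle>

t0 = 9

The first recorded entry is hop 1 at cycle 14.
So t0 = 14 − 1·5 = 9.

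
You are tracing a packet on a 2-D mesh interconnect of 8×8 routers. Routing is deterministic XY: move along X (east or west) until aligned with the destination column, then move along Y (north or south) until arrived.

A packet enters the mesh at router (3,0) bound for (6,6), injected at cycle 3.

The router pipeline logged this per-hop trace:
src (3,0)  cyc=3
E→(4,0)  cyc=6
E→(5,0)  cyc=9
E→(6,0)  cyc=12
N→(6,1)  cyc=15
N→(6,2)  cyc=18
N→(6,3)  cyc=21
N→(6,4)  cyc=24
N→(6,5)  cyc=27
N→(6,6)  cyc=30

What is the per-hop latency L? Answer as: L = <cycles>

L = 3

From hop 0 (3) to hop 1 (6): +3 cycles.
Per-hop latency L = Δcyc = 3.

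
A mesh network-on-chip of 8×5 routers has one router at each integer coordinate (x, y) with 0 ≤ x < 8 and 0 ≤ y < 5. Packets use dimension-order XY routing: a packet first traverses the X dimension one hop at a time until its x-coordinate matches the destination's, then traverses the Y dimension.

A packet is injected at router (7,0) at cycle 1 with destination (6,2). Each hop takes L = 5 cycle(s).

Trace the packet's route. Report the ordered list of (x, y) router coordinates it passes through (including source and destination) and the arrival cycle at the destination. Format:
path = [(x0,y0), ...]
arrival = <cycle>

path = [(7,0), (6,0), (6,1), (6,2)]
arrival = 16

#0 — 7,0 | c1
#1 — 6,0 | c6 | W
#2 — 6,1 | c11 | N
#3 — 6,2 | c16 | N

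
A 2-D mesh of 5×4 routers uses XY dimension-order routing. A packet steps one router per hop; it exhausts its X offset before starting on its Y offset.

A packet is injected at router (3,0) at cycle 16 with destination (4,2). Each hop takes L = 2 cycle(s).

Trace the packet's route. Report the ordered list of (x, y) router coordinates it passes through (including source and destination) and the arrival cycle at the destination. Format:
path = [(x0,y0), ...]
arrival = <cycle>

t=16: at (3,0)
t=18: at (4,0) after E
t=20: at (4,1) after N
t=22: at (4,2) after N

path = [(3,0), (4,0), (4,1), (4,2)]
arrival = 22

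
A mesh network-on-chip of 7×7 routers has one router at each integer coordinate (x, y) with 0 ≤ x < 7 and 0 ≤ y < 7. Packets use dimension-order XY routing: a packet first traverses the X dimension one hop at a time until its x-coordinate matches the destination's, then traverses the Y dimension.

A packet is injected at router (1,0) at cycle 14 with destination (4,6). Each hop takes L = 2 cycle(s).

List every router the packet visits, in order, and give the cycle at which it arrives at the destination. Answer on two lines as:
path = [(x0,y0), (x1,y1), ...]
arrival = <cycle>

hop 0: (1,0) @ cyc 14
hop 1: (2,0) @ cyc 16  [E]
hop 2: (3,0) @ cyc 18  [E]
hop 3: (4,0) @ cyc 20  [E]
hop 4: (4,1) @ cyc 22  [N]
hop 5: (4,2) @ cyc 24  [N]
hop 6: (4,3) @ cyc 26  [N]
hop 7: (4,4) @ cyc 28  [N]
hop 8: (4,5) @ cyc 30  [N]
hop 9: (4,6) @ cyc 32  [N]

path = [(1,0), (2,0), (3,0), (4,0), (4,1), (4,2), (4,3), (4,4), (4,5), (4,6)]
arrival = 32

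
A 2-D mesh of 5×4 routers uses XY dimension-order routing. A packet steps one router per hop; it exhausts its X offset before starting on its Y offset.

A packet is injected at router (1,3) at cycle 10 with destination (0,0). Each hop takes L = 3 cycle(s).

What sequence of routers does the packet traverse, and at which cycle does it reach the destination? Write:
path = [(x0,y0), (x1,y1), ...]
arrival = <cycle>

path = [(1,3), (0,3), (0,2), (0,1), (0,0)]
arrival = 22

#0 — 1,3 | c10
#1 — 0,3 | c13 | W
#2 — 0,2 | c16 | S
#3 — 0,1 | c19 | S
#4 — 0,0 | c22 | S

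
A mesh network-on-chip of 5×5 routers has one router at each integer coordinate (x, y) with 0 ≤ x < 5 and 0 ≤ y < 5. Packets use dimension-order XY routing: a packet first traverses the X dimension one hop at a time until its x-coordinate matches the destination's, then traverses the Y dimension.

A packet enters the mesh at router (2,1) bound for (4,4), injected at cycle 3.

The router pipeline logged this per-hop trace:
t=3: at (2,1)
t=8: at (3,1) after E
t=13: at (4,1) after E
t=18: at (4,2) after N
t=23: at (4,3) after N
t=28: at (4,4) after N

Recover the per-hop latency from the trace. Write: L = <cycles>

L = 5

Δcyc across hop 0→1: 8 − 3 = 5.
Each hop adds L, hence L = 5.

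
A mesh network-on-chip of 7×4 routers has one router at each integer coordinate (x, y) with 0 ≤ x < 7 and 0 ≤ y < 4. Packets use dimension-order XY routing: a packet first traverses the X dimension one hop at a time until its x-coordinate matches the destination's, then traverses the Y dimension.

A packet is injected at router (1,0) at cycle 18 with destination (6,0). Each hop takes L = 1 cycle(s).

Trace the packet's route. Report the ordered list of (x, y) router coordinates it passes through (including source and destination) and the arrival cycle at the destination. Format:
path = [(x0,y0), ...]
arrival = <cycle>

#0 — 1,0 | c18
#1 — 2,0 | c19 | E
#2 — 3,0 | c20 | E
#3 — 4,0 | c21 | E
#4 — 5,0 | c22 | E
#5 — 6,0 | c23 | E

path = [(1,0), (2,0), (3,0), (4,0), (5,0), (6,0)]
arrival = 23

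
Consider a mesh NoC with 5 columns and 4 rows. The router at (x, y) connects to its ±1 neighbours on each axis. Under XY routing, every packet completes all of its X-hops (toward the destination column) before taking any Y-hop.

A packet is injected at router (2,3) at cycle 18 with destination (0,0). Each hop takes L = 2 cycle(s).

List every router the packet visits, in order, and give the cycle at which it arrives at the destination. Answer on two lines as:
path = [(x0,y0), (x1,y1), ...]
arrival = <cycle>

  0. router=(2,3) cycle=18 (inject)
  1. router=(1,3) cycle=20 dir=W
  2. router=(0,3) cycle=22 dir=W
  3. router=(0,2) cycle=24 dir=S
  4. router=(0,1) cycle=26 dir=S
  5. router=(0,0) cycle=28 dir=S

path = [(2,3), (1,3), (0,3), (0,2), (0,1), (0,0)]
arrival = 28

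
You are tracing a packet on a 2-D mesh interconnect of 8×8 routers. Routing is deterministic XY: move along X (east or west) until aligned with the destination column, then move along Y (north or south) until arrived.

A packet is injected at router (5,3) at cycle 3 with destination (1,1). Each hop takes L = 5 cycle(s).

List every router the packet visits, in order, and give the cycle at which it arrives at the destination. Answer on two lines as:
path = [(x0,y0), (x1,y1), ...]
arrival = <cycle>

path = [(5,3), (4,3), (3,3), (2,3), (1,3), (1,2), (1,1)]
arrival = 33

hop 0: (5,3) @ cyc 3
hop 1: (4,3) @ cyc 8  [W]
hop 2: (3,3) @ cyc 13  [W]
hop 3: (2,3) @ cyc 18  [W]
hop 4: (1,3) @ cyc 23  [W]
hop 5: (1,2) @ cyc 28  [S]
hop 6: (1,1) @ cyc 33  [S]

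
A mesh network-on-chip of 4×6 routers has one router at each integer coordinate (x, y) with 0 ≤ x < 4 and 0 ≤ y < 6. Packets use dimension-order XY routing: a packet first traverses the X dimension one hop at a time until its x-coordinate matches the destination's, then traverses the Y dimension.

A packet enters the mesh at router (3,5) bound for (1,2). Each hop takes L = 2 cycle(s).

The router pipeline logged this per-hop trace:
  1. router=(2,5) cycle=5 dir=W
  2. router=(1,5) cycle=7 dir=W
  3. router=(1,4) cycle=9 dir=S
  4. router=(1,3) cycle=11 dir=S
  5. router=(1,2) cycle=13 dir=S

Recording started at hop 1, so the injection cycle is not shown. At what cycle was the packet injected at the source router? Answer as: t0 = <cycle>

t0 = 3

At hop 1 the cycle is 5; in general cyc_k = t0 + kL.
Subtract one hop: t0 = 5 − 2 = 3.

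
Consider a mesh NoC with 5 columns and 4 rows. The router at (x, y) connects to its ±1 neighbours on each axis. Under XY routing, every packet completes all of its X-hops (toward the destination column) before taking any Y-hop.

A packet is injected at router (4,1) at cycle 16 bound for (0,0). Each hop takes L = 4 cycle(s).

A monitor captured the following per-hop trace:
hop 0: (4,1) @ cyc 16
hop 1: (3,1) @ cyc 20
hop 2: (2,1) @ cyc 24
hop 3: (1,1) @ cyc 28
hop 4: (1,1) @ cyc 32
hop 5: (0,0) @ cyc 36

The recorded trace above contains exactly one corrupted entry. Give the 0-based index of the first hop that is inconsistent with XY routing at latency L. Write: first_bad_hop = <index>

first_bad_hop = 4

[1] (-1,+0) / 4c ⇒ ok
[2] (-1,+0) / 4c ⇒ ok
[3] (-1,+0) / 4c ⇒ ok
[4] (+0,+0) / 4c ⇒ BAD: non-unit step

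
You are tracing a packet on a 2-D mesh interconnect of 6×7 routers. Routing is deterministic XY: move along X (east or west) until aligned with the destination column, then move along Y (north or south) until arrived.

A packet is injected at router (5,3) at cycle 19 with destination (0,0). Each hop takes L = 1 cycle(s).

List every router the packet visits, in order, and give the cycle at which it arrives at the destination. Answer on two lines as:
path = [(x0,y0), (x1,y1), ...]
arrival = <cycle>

path = [(5,3), (4,3), (3,3), (2,3), (1,3), (0,3), (0,2), (0,1), (0,0)]
arrival = 27

src (5,3)  cyc=19
W→(4,3)  cyc=20
W→(3,3)  cyc=21
W→(2,3)  cyc=22
W→(1,3)  cyc=23
W→(0,3)  cyc=24
S→(0,2)  cyc=25
S→(0,1)  cyc=26
S→(0,0)  cyc=27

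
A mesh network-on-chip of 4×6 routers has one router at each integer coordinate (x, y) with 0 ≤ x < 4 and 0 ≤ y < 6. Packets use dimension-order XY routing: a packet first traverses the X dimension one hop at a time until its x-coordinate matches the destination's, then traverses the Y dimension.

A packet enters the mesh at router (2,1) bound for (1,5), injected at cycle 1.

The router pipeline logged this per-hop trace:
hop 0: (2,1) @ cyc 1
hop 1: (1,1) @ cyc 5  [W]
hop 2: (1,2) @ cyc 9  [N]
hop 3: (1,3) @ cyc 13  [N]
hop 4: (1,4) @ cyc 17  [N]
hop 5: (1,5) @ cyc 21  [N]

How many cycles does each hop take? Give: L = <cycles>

cyc[1] − cyc[0] = 5 − 1 = 4.
Each hop adds L, hence L = 4.

L = 4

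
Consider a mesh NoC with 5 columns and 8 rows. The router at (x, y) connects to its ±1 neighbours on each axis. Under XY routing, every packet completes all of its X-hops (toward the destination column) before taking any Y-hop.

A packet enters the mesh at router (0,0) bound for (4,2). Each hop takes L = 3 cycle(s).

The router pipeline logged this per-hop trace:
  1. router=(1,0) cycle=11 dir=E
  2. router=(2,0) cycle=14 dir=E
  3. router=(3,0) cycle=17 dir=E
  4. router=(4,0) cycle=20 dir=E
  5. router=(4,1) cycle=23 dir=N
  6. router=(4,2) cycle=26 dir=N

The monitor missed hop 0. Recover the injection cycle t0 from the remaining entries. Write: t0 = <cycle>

t0 = 8

The first recorded entry is hop 1 at cycle 11.
t0 = cyc[1] − L = 11 − 3 = 8.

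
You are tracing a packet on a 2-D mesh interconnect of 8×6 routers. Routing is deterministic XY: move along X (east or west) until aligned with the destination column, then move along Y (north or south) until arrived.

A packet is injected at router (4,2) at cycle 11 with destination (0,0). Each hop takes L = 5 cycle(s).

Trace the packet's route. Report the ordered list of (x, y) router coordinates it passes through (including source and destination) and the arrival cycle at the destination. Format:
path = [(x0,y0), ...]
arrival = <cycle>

path = [(4,2), (3,2), (2,2), (1,2), (0,2), (0,1), (0,0)]
arrival = 41

  0. router=(4,2) cycle=11 (inject)
  1. router=(3,2) cycle=16 dir=W
  2. router=(2,2) cycle=21 dir=W
  3. router=(1,2) cycle=26 dir=W
  4. router=(0,2) cycle=31 dir=W
  5. router=(0,1) cycle=36 dir=S
  6. router=(0,0) cycle=41 dir=S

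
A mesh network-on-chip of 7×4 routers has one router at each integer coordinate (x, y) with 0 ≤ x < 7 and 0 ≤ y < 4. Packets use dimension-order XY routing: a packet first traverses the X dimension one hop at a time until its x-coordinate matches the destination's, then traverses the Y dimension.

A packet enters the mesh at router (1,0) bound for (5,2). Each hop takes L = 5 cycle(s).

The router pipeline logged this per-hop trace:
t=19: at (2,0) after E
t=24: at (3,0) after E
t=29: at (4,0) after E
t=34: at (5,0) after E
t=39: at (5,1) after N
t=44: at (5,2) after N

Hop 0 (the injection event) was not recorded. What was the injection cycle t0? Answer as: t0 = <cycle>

t0 = 14

The first recorded entry is hop 1 at cycle 19.
Therefore t0 = 19 − L = 14.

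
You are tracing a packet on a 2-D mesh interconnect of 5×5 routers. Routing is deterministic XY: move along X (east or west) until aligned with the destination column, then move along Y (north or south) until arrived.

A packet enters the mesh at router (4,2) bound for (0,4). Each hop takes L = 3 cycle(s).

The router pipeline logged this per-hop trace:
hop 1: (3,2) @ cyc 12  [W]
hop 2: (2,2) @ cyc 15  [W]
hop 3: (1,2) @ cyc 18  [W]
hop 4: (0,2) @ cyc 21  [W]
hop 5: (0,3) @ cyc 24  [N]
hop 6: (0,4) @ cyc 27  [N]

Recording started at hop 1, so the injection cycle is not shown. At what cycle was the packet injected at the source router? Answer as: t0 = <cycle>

t0 = 9

At hop 1 the cycle is 12; in general cyc_k = t0 + kL.
So t0 = 12 − 1·3 = 9.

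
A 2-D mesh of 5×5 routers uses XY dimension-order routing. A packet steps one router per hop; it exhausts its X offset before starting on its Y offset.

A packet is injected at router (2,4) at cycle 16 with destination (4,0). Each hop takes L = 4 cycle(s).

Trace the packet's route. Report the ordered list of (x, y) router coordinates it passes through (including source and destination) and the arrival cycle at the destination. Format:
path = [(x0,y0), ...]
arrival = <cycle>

t=16: at (2,4)
t=20: at (3,4) after E
t=24: at (4,4) after E
t=28: at (4,3) after S
t=32: at (4,2) after S
t=36: at (4,1) after S
t=40: at (4,0) after S

path = [(2,4), (3,4), (4,4), (4,3), (4,2), (4,1), (4,0)]
arrival = 40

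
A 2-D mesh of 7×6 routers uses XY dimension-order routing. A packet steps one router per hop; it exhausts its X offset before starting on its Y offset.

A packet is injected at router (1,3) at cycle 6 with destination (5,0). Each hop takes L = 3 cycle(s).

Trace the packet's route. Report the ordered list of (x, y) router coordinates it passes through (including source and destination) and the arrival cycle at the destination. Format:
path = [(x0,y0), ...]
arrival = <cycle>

src (1,3)  cyc=6
E→(2,3)  cyc=9
E→(3,3)  cyc=12
E→(4,3)  cyc=15
E→(5,3)  cyc=18
S→(5,2)  cyc=21
S→(5,1)  cyc=24
S→(5,0)  cyc=27

path = [(1,3), (2,3), (3,3), (4,3), (5,3), (5,2), (5,1), (5,0)]
arrival = 27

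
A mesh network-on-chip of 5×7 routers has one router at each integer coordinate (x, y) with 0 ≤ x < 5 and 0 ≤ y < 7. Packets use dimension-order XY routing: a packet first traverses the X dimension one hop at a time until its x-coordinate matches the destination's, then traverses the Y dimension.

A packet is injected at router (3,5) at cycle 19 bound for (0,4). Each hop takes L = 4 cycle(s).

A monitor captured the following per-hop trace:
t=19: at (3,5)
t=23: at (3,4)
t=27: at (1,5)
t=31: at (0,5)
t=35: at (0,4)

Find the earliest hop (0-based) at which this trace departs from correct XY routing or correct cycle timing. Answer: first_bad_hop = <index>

check 1→ d=(0,-1) cyc+4: BAD: Y-move but x=3≠0

first_bad_hop = 1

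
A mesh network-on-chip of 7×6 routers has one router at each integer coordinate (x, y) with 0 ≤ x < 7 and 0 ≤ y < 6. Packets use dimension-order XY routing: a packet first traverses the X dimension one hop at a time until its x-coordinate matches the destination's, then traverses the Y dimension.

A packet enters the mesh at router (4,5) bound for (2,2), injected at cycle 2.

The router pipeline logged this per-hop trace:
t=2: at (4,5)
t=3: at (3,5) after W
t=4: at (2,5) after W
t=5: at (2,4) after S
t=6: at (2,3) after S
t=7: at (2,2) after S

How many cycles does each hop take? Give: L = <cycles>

L = 1

cyc[1] − cyc[0] = 3 − 2 = 1.
One hop costs L cycles, so L = 1.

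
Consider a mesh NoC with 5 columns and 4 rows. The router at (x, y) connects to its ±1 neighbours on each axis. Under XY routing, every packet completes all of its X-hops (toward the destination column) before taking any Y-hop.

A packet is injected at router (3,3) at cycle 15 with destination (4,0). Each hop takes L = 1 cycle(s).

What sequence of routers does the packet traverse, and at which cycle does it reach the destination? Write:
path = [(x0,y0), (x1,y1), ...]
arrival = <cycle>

#0 — 3,3 | c15
#1 — 4,3 | c16 | E
#2 — 4,2 | c17 | S
#3 — 4,1 | c18 | S
#4 — 4,0 | c19 | S

path = [(3,3), (4,3), (4,2), (4,1), (4,0)]
arrival = 19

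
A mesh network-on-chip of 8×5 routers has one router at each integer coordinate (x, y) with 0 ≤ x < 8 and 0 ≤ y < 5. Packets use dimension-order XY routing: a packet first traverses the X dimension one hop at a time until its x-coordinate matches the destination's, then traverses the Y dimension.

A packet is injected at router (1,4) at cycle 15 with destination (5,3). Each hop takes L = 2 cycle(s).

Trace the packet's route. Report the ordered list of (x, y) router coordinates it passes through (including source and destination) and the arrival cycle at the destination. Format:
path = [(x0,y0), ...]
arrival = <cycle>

path = [(1,4), (2,4), (3,4), (4,4), (5,4), (5,3)]
arrival = 25

hop 0: (1,4) @ cyc 15
hop 1: (2,4) @ cyc 17  [E]
hop 2: (3,4) @ cyc 19  [E]
hop 3: (4,4) @ cyc 21  [E]
hop 4: (5,4) @ cyc 23  [E]
hop 5: (5,3) @ cyc 25  [S]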